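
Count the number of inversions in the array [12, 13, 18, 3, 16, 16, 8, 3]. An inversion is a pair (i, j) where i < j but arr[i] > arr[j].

Finding inversions in [12, 13, 18, 3, 16, 16, 8, 3]:

(0, 3): arr[0]=12 > arr[3]=3
(0, 6): arr[0]=12 > arr[6]=8
(0, 7): arr[0]=12 > arr[7]=3
(1, 3): arr[1]=13 > arr[3]=3
(1, 6): arr[1]=13 > arr[6]=8
(1, 7): arr[1]=13 > arr[7]=3
(2, 3): arr[2]=18 > arr[3]=3
(2, 4): arr[2]=18 > arr[4]=16
(2, 5): arr[2]=18 > arr[5]=16
(2, 6): arr[2]=18 > arr[6]=8
(2, 7): arr[2]=18 > arr[7]=3
(4, 6): arr[4]=16 > arr[6]=8
(4, 7): arr[4]=16 > arr[7]=3
(5, 6): arr[5]=16 > arr[6]=8
(5, 7): arr[5]=16 > arr[7]=3
(6, 7): arr[6]=8 > arr[7]=3

Total inversions: 16

The array has 16 inversion(s): (0,3), (0,6), (0,7), (1,3), (1,6), (1,7), (2,3), (2,4), (2,5), (2,6), (2,7), (4,6), (4,7), (5,6), (5,7), (6,7). Each pair (i,j) satisfies i < j and arr[i] > arr[j].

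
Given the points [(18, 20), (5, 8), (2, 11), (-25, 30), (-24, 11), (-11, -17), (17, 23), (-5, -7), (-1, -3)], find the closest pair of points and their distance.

Computing all pairwise distances among 9 points:

d((18, 20), (5, 8)) = 17.6918
d((18, 20), (2, 11)) = 18.3576
d((18, 20), (-25, 30)) = 44.1475
d((18, 20), (-24, 11)) = 42.9535
d((18, 20), (-11, -17)) = 47.0106
d((18, 20), (17, 23)) = 3.1623 <-- minimum
d((18, 20), (-5, -7)) = 35.4683
d((18, 20), (-1, -3)) = 29.8329
d((5, 8), (2, 11)) = 4.2426
d((5, 8), (-25, 30)) = 37.2022
d((5, 8), (-24, 11)) = 29.1548
d((5, 8), (-11, -17)) = 29.6816
d((5, 8), (17, 23)) = 19.2094
d((5, 8), (-5, -7)) = 18.0278
d((5, 8), (-1, -3)) = 12.53
d((2, 11), (-25, 30)) = 33.0151
d((2, 11), (-24, 11)) = 26.0
d((2, 11), (-11, -17)) = 30.8707
d((2, 11), (17, 23)) = 19.2094
d((2, 11), (-5, -7)) = 19.3132
d((2, 11), (-1, -3)) = 14.3178
d((-25, 30), (-24, 11)) = 19.0263
d((-25, 30), (-11, -17)) = 49.0408
d((-25, 30), (17, 23)) = 42.5793
d((-25, 30), (-5, -7)) = 42.0595
d((-25, 30), (-1, -3)) = 40.8044
d((-24, 11), (-11, -17)) = 30.8707
d((-24, 11), (17, 23)) = 42.72
d((-24, 11), (-5, -7)) = 26.1725
d((-24, 11), (-1, -3)) = 26.9258
d((-11, -17), (17, 23)) = 48.8262
d((-11, -17), (-5, -7)) = 11.6619
d((-11, -17), (-1, -3)) = 17.2047
d((17, 23), (-5, -7)) = 37.2022
d((17, 23), (-1, -3)) = 31.6228
d((-5, -7), (-1, -3)) = 5.6569

Closest pair: (18, 20) and (17, 23) with distance 3.1623

The closest pair is (18, 20) and (17, 23) with Euclidean distance 3.1623. For 9 points, brute-force pairwise comparison is shown above. For large n, the divide-and-conquer algorithm (sort by x, recurse on halves, check the dividing strip) achieves O(n log n).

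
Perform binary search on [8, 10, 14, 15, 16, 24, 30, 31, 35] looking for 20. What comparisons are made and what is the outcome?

Binary search for 20 in [8, 10, 14, 15, 16, 24, 30, 31, 35]:

lo=0, hi=8, mid=4, arr[mid]=16 -> 16 < 20, search right half
lo=5, hi=8, mid=6, arr[mid]=30 -> 30 > 20, search left half
lo=5, hi=5, mid=5, arr[mid]=24 -> 24 > 20, search left half
lo=5 > hi=4, target 20 not found

Binary search determines that 20 is not in the array after 3 comparisons. The search space was exhausted without finding the target.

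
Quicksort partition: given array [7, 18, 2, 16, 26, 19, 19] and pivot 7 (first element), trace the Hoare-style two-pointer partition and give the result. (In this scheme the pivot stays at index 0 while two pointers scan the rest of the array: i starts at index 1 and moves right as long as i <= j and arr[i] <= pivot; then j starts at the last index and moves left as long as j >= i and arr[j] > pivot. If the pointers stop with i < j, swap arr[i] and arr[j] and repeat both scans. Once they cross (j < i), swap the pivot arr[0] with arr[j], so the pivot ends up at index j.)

Hoare-style two-pointer partition with pivot = 7:

Initial array: [7, 18, 2, 16, 26, 19, 19]

Pointers start at i = 1, j = 6.
i stops at index 1 (arr[1]=18 > 7), j stops at index 2 (arr[2]=2 <= 7): swap arr[1] and arr[2], array becomes [7, 2, 18, 16, 26, 19, 19]
i ends at 2, j ends at 1: the pointers have crossed (j < i), so scanning stops.

Swap pivot arr[0] with arr[1] to place pivot at position 1: [2, 7, 18, 16, 26, 19, 19]
Pivot position: 1

After partitioning with pivot 7, the array becomes [2, 7, 18, 16, 26, 19, 19]. The pivot is placed at index 1. All elements to the left of the pivot are <= 7, and all elements to the right are > 7.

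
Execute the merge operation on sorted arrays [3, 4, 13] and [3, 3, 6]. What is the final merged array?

Merging process:

Compare 3 vs 3: take 3 from left. Merged: [3]
Compare 4 vs 3: take 3 from right. Merged: [3, 3]
Compare 4 vs 3: take 3 from right. Merged: [3, 3, 3]
Compare 4 vs 6: take 4 from left. Merged: [3, 3, 3, 4]
Compare 13 vs 6: take 6 from right. Merged: [3, 3, 3, 4, 6]
Append remaining from left: [13]. Merged: [3, 3, 3, 4, 6, 13]

Final merged array: [3, 3, 3, 4, 6, 13]
Total comparisons: 5

The merged array is [3, 3, 3, 4, 6, 13], requiring 5 comparisons. The merge step runs in O(n) time where n is the total number of elements.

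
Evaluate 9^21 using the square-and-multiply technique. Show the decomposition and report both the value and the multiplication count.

Computing 9^21 by squaring (build up from 9^1; each line after the first costs one multiplication):

9^1 = 9
9^2 = (9^1)^2 = 9^2 = 81
9^4 = (9^2)^2 = 81^2 = 6561
9^5 = 9 * 9^4 = 9 * 6561 = 59049
9^10 = (9^5)^2 = 59049^2 = 3486784401
9^20 = (9^10)^2 = 3486784401^2 = 12157665459056928801
9^21 = 9 * 9^20 = 9 * 12157665459056928801 = 109418989131512359209

Result: 109418989131512359209
Multiplications needed: 6 (6 lines after 9^1)

9^21 = 109418989131512359209. Using exponentiation by squaring, this requires 6 multiplications. The key idea: if the exponent is even, square the half-power; if odd, multiply by the base once.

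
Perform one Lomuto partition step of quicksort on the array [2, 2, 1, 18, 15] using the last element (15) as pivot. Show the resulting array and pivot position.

Lomuto partition with pivot = 15:

Initial array: [2, 2, 1, 18, 15]

arr[0]=2 <= 15: swap with position 0, array becomes [2, 2, 1, 18, 15]
arr[1]=2 <= 15: swap with position 1, array becomes [2, 2, 1, 18, 15]
arr[2]=1 <= 15: swap with position 2, array becomes [2, 2, 1, 18, 15]
arr[3]=18 > 15: no swap

Place pivot at position 3: [2, 2, 1, 15, 18]
Pivot position: 3

After partitioning with pivot 15, the array becomes [2, 2, 1, 15, 18]. The pivot is placed at index 3. All elements to the left of the pivot are <= 15, and all elements to the right are > 15.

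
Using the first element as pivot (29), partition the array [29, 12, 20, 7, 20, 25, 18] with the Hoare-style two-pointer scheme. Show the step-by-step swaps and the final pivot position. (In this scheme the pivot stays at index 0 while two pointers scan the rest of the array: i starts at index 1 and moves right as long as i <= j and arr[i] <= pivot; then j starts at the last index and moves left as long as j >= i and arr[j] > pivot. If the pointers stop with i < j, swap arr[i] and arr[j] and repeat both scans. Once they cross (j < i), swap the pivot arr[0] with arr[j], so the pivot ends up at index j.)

Hoare-style two-pointer partition with pivot = 29:

Initial array: [29, 12, 20, 7, 20, 25, 18]

Pointers start at i = 1, j = 6.
i ends at 7, j ends at 6: the pointers have crossed (j < i), so scanning stops.

Swap pivot arr[0] with arr[6] to place pivot at position 6: [18, 12, 20, 7, 20, 25, 29]
Pivot position: 6

After partitioning with pivot 29, the array becomes [18, 12, 20, 7, 20, 25, 29]. The pivot is placed at index 6. All elements to the left of the pivot are <= 29, and all elements to the right are > 29.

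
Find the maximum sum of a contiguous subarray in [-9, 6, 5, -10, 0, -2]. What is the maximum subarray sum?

Using Kadane's algorithm on [-9, 6, 5, -10, 0, -2]:

Scanning through the array:
Position 1 (value 6): max_ending_here = 6, max_so_far = 6
Position 2 (value 5): max_ending_here = 11, max_so_far = 11
Position 3 (value -10): max_ending_here = 1, max_so_far = 11
Position 4 (value 0): max_ending_here = 1, max_so_far = 11
Position 5 (value -2): max_ending_here = -1, max_so_far = 11

Maximum subarray: [6, 5]
Maximum sum: 11

The maximum subarray is [6, 5] with sum 11. This subarray runs from index 1 to index 2.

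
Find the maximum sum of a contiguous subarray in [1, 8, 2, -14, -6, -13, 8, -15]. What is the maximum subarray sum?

Using Kadane's algorithm on [1, 8, 2, -14, -6, -13, 8, -15]:

Scanning through the array:
Position 1 (value 8): max_ending_here = 9, max_so_far = 9
Position 2 (value 2): max_ending_here = 11, max_so_far = 11
Position 3 (value -14): max_ending_here = -3, max_so_far = 11
Position 4 (value -6): max_ending_here = -6, max_so_far = 11
Position 5 (value -13): max_ending_here = -13, max_so_far = 11
Position 6 (value 8): max_ending_here = 8, max_so_far = 11
Position 7 (value -15): max_ending_here = -7, max_so_far = 11

Maximum subarray: [1, 8, 2]
Maximum sum: 11

The maximum subarray is [1, 8, 2] with sum 11. This subarray runs from index 0 to index 2.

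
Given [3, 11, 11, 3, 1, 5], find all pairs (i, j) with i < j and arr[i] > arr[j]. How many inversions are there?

Finding inversions in [3, 11, 11, 3, 1, 5]:

(0, 4): arr[0]=3 > arr[4]=1
(1, 3): arr[1]=11 > arr[3]=3
(1, 4): arr[1]=11 > arr[4]=1
(1, 5): arr[1]=11 > arr[5]=5
(2, 3): arr[2]=11 > arr[3]=3
(2, 4): arr[2]=11 > arr[4]=1
(2, 5): arr[2]=11 > arr[5]=5
(3, 4): arr[3]=3 > arr[4]=1

Total inversions: 8

The array has 8 inversion(s): (0,4), (1,3), (1,4), (1,5), (2,3), (2,4), (2,5), (3,4). Each pair (i,j) satisfies i < j and arr[i] > arr[j].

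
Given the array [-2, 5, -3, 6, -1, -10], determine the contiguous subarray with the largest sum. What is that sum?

Using Kadane's algorithm on [-2, 5, -3, 6, -1, -10]:

Scanning through the array:
Position 1 (value 5): max_ending_here = 5, max_so_far = 5
Position 2 (value -3): max_ending_here = 2, max_so_far = 5
Position 3 (value 6): max_ending_here = 8, max_so_far = 8
Position 4 (value -1): max_ending_here = 7, max_so_far = 8
Position 5 (value -10): max_ending_here = -3, max_so_far = 8

Maximum subarray: [5, -3, 6]
Maximum sum: 8

The maximum subarray is [5, -3, 6] with sum 8. This subarray runs from index 1 to index 3.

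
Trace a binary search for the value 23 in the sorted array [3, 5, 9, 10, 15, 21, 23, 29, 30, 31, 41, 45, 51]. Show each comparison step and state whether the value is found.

Binary search for 23 in [3, 5, 9, 10, 15, 21, 23, 29, 30, 31, 41, 45, 51]:

lo=0, hi=12, mid=6, arr[mid]=23 -> Found target at index 6!

Binary search finds 23 at index 6 after 1 comparisons. The search repeatedly halves the search space by comparing with the middle element.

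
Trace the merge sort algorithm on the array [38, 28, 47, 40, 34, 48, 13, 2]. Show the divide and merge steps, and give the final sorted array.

Merge sort trace:

Split: [38, 28, 47, 40, 34, 48, 13, 2] -> [38, 28, 47, 40] and [34, 48, 13, 2]
  Split: [38, 28, 47, 40] -> [38, 28] and [47, 40]
    Split: [38, 28] -> [38] and [28]
    Merge: [38] + [28] -> [28, 38]
    Split: [47, 40] -> [47] and [40]
    Merge: [47] + [40] -> [40, 47]
  Merge: [28, 38] + [40, 47] -> [28, 38, 40, 47]
  Split: [34, 48, 13, 2] -> [34, 48] and [13, 2]
    Split: [34, 48] -> [34] and [48]
    Merge: [34] + [48] -> [34, 48]
    Split: [13, 2] -> [13] and [2]
    Merge: [13] + [2] -> [2, 13]
  Merge: [34, 48] + [2, 13] -> [2, 13, 34, 48]
Merge: [28, 38, 40, 47] + [2, 13, 34, 48] -> [2, 13, 28, 34, 38, 40, 47, 48]

Final sorted array: [2, 13, 28, 34, 38, 40, 47, 48]

The merge sort proceeds by recursively splitting the array and merging sorted halves.
After all merges, the sorted array is [2, 13, 28, 34, 38, 40, 47, 48].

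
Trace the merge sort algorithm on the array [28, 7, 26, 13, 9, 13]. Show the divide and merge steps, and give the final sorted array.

Merge sort trace:

Split: [28, 7, 26, 13, 9, 13] -> [28, 7, 26] and [13, 9, 13]
  Split: [28, 7, 26] -> [28] and [7, 26]
    Split: [7, 26] -> [7] and [26]
    Merge: [7] + [26] -> [7, 26]
  Merge: [28] + [7, 26] -> [7, 26, 28]
  Split: [13, 9, 13] -> [13] and [9, 13]
    Split: [9, 13] -> [9] and [13]
    Merge: [9] + [13] -> [9, 13]
  Merge: [13] + [9, 13] -> [9, 13, 13]
Merge: [7, 26, 28] + [9, 13, 13] -> [7, 9, 13, 13, 26, 28]

Final sorted array: [7, 9, 13, 13, 26, 28]

The merge sort proceeds by recursively splitting the array and merging sorted halves.
After all merges, the sorted array is [7, 9, 13, 13, 26, 28].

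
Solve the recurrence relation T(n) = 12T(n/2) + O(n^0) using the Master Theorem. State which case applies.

Master Theorem for T(n) = 12T(n/2) + O(n^0):

a = 12, b = 2, c = 0
log_b(a) = log_2(12) = 3.5850

Case 1: c = 0 < log_2(12) = 3.5850
T(n) = O(n^(log_2 12))

For T(n) = 12T(n/2) + O(n^0): log_2(12) = 3.5850. This is Case 1 of the Master Theorem (c < log_b(a), work dominated by leaves), giving O(n^(log_2 12)).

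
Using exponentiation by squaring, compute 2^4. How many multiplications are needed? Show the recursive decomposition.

Computing 2^4 by squaring (build up from 2^1; each line after the first costs one multiplication):

2^1 = 2
2^2 = (2^1)^2 = 2^2 = 4
2^4 = (2^2)^2 = 4^2 = 16

Result: 16
Multiplications needed: 2 (2 lines after 2^1)

2^4 = 16. Using exponentiation by squaring, this requires 2 multiplications. The key idea: if the exponent is even, square the half-power; if odd, multiply by the base once.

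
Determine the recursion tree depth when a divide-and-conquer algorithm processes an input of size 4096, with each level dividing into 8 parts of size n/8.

For divide and conquer with division factor 8:

Problem sizes at each level:
Level 0: 4096
Level 1: 512
Level 2: 64
Level 3: 8
Level 4: 1

The root is level 0 and the size-1 base case is level 4 (the tree spans levels 0 through 4, i.e. 5 levels counting the root), so the depth is the number of divisions: log_8(4096) = 4

The recursion tree depth is log_8(4096) = 4. At each level, the problem size is divided by 8, so it takes 4 divisions to reduce to a base case of size 1. The algorithm makes 8 recursive calls at each level.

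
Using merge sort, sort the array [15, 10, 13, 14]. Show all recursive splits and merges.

Merge sort trace:

Split: [15, 10, 13, 14] -> [15, 10] and [13, 14]
  Split: [15, 10] -> [15] and [10]
  Merge: [15] + [10] -> [10, 15]
  Split: [13, 14] -> [13] and [14]
  Merge: [13] + [14] -> [13, 14]
Merge: [10, 15] + [13, 14] -> [10, 13, 14, 15]

Final sorted array: [10, 13, 14, 15]

The merge sort proceeds by recursively splitting the array and merging sorted halves.
After all merges, the sorted array is [10, 13, 14, 15].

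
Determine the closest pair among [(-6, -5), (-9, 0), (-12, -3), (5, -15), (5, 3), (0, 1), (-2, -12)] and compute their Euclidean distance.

Computing all pairwise distances among 7 points:

d((-6, -5), (-9, 0)) = 5.831
d((-6, -5), (-12, -3)) = 6.3246
d((-6, -5), (5, -15)) = 14.8661
d((-6, -5), (5, 3)) = 13.6015
d((-6, -5), (0, 1)) = 8.4853
d((-6, -5), (-2, -12)) = 8.0623
d((-9, 0), (-12, -3)) = 4.2426 <-- minimum
d((-9, 0), (5, -15)) = 20.5183
d((-9, 0), (5, 3)) = 14.3178
d((-9, 0), (0, 1)) = 9.0554
d((-9, 0), (-2, -12)) = 13.8924
d((-12, -3), (5, -15)) = 20.8087
d((-12, -3), (5, 3)) = 18.0278
d((-12, -3), (0, 1)) = 12.6491
d((-12, -3), (-2, -12)) = 13.4536
d((5, -15), (5, 3)) = 18.0
d((5, -15), (0, 1)) = 16.7631
d((5, -15), (-2, -12)) = 7.6158
d((5, 3), (0, 1)) = 5.3852
d((5, 3), (-2, -12)) = 16.5529
d((0, 1), (-2, -12)) = 13.1529

Closest pair: (-9, 0) and (-12, -3) with distance 4.2426

The closest pair is (-9, 0) and (-12, -3) with Euclidean distance 4.2426. For 7 points, brute-force pairwise comparison is shown above. For large n, the divide-and-conquer algorithm (sort by x, recurse on halves, check the dividing strip) achieves O(n log n).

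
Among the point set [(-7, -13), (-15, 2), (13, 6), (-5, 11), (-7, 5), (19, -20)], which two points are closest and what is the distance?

Computing all pairwise distances among 6 points:

d((-7, -13), (-15, 2)) = 17.0
d((-7, -13), (13, 6)) = 27.5862
d((-7, -13), (-5, 11)) = 24.0832
d((-7, -13), (-7, 5)) = 18.0
d((-7, -13), (19, -20)) = 26.9258
d((-15, 2), (13, 6)) = 28.2843
d((-15, 2), (-5, 11)) = 13.4536
d((-15, 2), (-7, 5)) = 8.544
d((-15, 2), (19, -20)) = 40.4969
d((13, 6), (-5, 11)) = 18.6815
d((13, 6), (-7, 5)) = 20.025
d((13, 6), (19, -20)) = 26.6833
d((-5, 11), (-7, 5)) = 6.3246 <-- minimum
d((-5, 11), (19, -20)) = 39.2046
d((-7, 5), (19, -20)) = 36.0694

Closest pair: (-5, 11) and (-7, 5) with distance 6.3246

The closest pair is (-5, 11) and (-7, 5) with Euclidean distance 6.3246. For 6 points, brute-force pairwise comparison is shown above. For large n, the divide-and-conquer algorithm (sort by x, recurse on halves, check the dividing strip) achieves O(n log n).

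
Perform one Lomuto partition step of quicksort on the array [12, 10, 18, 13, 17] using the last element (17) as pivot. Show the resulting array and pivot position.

Lomuto partition with pivot = 17:

Initial array: [12, 10, 18, 13, 17]

arr[0]=12 <= 17: swap with position 0, array becomes [12, 10, 18, 13, 17]
arr[1]=10 <= 17: swap with position 1, array becomes [12, 10, 18, 13, 17]
arr[2]=18 > 17: no swap
arr[3]=13 <= 17: swap with position 2, array becomes [12, 10, 13, 18, 17]

Place pivot at position 3: [12, 10, 13, 17, 18]
Pivot position: 3

After partitioning with pivot 17, the array becomes [12, 10, 13, 17, 18]. The pivot is placed at index 3. All elements to the left of the pivot are <= 17, and all elements to the right are > 17.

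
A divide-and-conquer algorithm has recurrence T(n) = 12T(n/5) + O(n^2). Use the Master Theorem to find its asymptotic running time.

Master Theorem for T(n) = 12T(n/5) + O(n^2):

a = 12, b = 5, c = 2
log_b(a) = log_5(12) = 1.5440

Case 3: c = 2 > log_5(12) = 1.5440
T(n) = O(n^2) = O(n^2)

For T(n) = 12T(n/5) + O(n^2): log_5(12) = 1.5440. This is Case 3 of the Master Theorem (c > log_b(a), work dominated by root), giving O(n^2).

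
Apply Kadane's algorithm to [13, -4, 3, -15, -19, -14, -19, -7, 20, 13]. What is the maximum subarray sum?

Using Kadane's algorithm on [13, -4, 3, -15, -19, -14, -19, -7, 20, 13]:

Scanning through the array:
Position 1 (value -4): max_ending_here = 9, max_so_far = 13
Position 2 (value 3): max_ending_here = 12, max_so_far = 13
Position 3 (value -15): max_ending_here = -3, max_so_far = 13
Position 4 (value -19): max_ending_here = -19, max_so_far = 13
Position 5 (value -14): max_ending_here = -14, max_so_far = 13
Position 6 (value -19): max_ending_here = -19, max_so_far = 13
Position 7 (value -7): max_ending_here = -7, max_so_far = 13
Position 8 (value 20): max_ending_here = 20, max_so_far = 20
Position 9 (value 13): max_ending_here = 33, max_so_far = 33

Maximum subarray: [20, 13]
Maximum sum: 33

The maximum subarray is [20, 13] with sum 33. This subarray runs from index 8 to index 9.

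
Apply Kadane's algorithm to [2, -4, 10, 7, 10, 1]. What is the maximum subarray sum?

Using Kadane's algorithm on [2, -4, 10, 7, 10, 1]:

Scanning through the array:
Position 1 (value -4): max_ending_here = -2, max_so_far = 2
Position 2 (value 10): max_ending_here = 10, max_so_far = 10
Position 3 (value 7): max_ending_here = 17, max_so_far = 17
Position 4 (value 10): max_ending_here = 27, max_so_far = 27
Position 5 (value 1): max_ending_here = 28, max_so_far = 28

Maximum subarray: [10, 7, 10, 1]
Maximum sum: 28

The maximum subarray is [10, 7, 10, 1] with sum 28. This subarray runs from index 2 to index 5.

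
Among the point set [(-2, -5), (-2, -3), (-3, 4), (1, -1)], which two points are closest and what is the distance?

Computing all pairwise distances among 4 points:

d((-2, -5), (-2, -3)) = 2.0 <-- minimum
d((-2, -5), (-3, 4)) = 9.0554
d((-2, -5), (1, -1)) = 5.0
d((-2, -3), (-3, 4)) = 7.0711
d((-2, -3), (1, -1)) = 3.6056
d((-3, 4), (1, -1)) = 6.4031

Closest pair: (-2, -5) and (-2, -3) with distance 2.0

The closest pair is (-2, -5) and (-2, -3) with Euclidean distance 2.0. For 4 points, brute-force pairwise comparison is shown above. For large n, the divide-and-conquer algorithm (sort by x, recurse on halves, check the dividing strip) achieves O(n log n).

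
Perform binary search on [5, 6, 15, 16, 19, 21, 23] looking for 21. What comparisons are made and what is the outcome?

Binary search for 21 in [5, 6, 15, 16, 19, 21, 23]:

lo=0, hi=6, mid=3, arr[mid]=16 -> 16 < 21, search right half
lo=4, hi=6, mid=5, arr[mid]=21 -> Found target at index 5!

Binary search finds 21 at index 5 after 2 comparisons. The search repeatedly halves the search space by comparing with the middle element.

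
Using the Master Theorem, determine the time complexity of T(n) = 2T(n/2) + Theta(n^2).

Master Theorem for T(n) = 2T(n/2) + O(n^2):

a = 2, b = 2, c = 2
log_b(a) = log_2(2) = 1.0000

Case 3: c = 2 > log_2(2) = 1.0000
T(n) = O(n^2) = O(n^2)

For T(n) = 2T(n/2) + O(n^2): log_2(2) = 1.0000. This is Case 3 of the Master Theorem (c > log_b(a), work dominated by root), giving O(n^2).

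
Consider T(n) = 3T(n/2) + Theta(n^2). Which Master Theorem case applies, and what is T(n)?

Master Theorem for T(n) = 3T(n/2) + O(n^2):

a = 3, b = 2, c = 2
log_b(a) = log_2(3) = 1.5850

Case 3: c = 2 > log_2(3) = 1.5850
T(n) = O(n^2) = O(n^2)

For T(n) = 3T(n/2) + O(n^2): log_2(3) = 1.5850. This is Case 3 of the Master Theorem (c > log_b(a), work dominated by root), giving O(n^2).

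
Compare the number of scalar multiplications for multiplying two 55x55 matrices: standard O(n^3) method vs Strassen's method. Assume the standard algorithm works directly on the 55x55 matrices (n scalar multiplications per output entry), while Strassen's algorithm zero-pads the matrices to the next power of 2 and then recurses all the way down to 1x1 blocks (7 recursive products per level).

Matrix multiplication for 55x55 matrices:

Strassen's algorithm requires power-of-2 dimensions. Pad 55x55 to 64x64 (next power of 2).

Standard algorithm: 55^3 = 166375 multiplications
Strassen's algorithm: 7^(log2(64)) = 7^6 = 117649 multiplications
Savings: 166375 - 117649 = 48726 multiplications

Standard: 166375 multiplications (55^3). Strassen: 117649 multiplications (7^6, after padding to 64x64). Strassen reduces 8 recursive multiplications to 7 at each level.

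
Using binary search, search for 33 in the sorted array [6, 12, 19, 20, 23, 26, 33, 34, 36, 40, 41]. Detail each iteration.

Binary search for 33 in [6, 12, 19, 20, 23, 26, 33, 34, 36, 40, 41]:

lo=0, hi=10, mid=5, arr[mid]=26 -> 26 < 33, search right half
lo=6, hi=10, mid=8, arr[mid]=36 -> 36 > 33, search left half
lo=6, hi=7, mid=6, arr[mid]=33 -> Found target at index 6!

Binary search finds 33 at index 6 after 3 comparisons. The search repeatedly halves the search space by comparing with the middle element.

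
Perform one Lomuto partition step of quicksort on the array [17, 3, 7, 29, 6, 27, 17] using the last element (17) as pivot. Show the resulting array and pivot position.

Lomuto partition with pivot = 17:

Initial array: [17, 3, 7, 29, 6, 27, 17]

arr[0]=17 <= 17: swap with position 0, array becomes [17, 3, 7, 29, 6, 27, 17]
arr[1]=3 <= 17: swap with position 1, array becomes [17, 3, 7, 29, 6, 27, 17]
arr[2]=7 <= 17: swap with position 2, array becomes [17, 3, 7, 29, 6, 27, 17]
arr[3]=29 > 17: no swap
arr[4]=6 <= 17: swap with position 3, array becomes [17, 3, 7, 6, 29, 27, 17]
arr[5]=27 > 17: no swap

Place pivot at position 4: [17, 3, 7, 6, 17, 27, 29]
Pivot position: 4

After partitioning with pivot 17, the array becomes [17, 3, 7, 6, 17, 27, 29]. The pivot is placed at index 4. All elements to the left of the pivot are <= 17, and all elements to the right are > 17.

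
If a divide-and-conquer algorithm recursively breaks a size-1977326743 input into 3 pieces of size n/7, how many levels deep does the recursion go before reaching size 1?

For divide and conquer with division factor 7:

Problem sizes at each level:
Level 0: 1977326743
Level 1: 282475249
Level 2: 40353607
Level 3: 5764801
Level 4: 823543
Level 5: 117649
Level 6: 16807
Level 7: 2401
Level 8: 343
Level 9: 49
Level 10: 7
Level 11: 1

The root is level 0 and the size-1 base case is level 11 (the tree spans levels 0 through 11, i.e. 12 levels counting the root), so the depth is the number of divisions: log_7(1977326743) = 11

The recursion tree depth is log_7(1977326743) = 11. At each level, the problem size is divided by 7, so it takes 11 divisions to reduce to a base case of size 1. The algorithm makes 3 recursive calls at each level.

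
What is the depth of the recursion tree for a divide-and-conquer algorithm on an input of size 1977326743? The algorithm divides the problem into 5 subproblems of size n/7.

For divide and conquer with division factor 7:

Problem sizes at each level:
Level 0: 1977326743
Level 1: 282475249
Level 2: 40353607
Level 3: 5764801
Level 4: 823543
Level 5: 117649
Level 6: 16807
Level 7: 2401
Level 8: 343
Level 9: 49
Level 10: 7
Level 11: 1

The root is level 0 and the size-1 base case is level 11 (the tree spans levels 0 through 11, i.e. 12 levels counting the root), so the depth is the number of divisions: log_7(1977326743) = 11

The recursion tree depth is log_7(1977326743) = 11. At each level, the problem size is divided by 7, so it takes 11 divisions to reduce to a base case of size 1. The algorithm makes 5 recursive calls at each level.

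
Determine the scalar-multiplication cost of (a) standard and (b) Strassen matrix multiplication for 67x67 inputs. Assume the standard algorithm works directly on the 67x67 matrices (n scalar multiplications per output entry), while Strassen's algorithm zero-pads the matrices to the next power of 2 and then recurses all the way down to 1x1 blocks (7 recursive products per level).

Matrix multiplication for 67x67 matrices:

Strassen's algorithm requires power-of-2 dimensions. Pad 67x67 to 128x128 (next power of 2).

Standard algorithm: 67^3 = 300763 multiplications
Strassen's algorithm: 7^(log2(128)) = 7^7 = 823543 multiplications
Difference: 300763 - 823543 = -522780 (Strassen uses MORE here due to padding overhead — for small or just-over-power-of-2 n, padding can outweigh the per-level savings)

Standard: 300763 multiplications (67^3). Strassen: 823543 multiplications (7^7, after padding to 128x128). Strassen reduces 8 recursive multiplications to 7 at each level.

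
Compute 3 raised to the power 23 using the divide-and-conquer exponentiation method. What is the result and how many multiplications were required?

Computing 3^23 by squaring (build up from 3^1; each line after the first costs one multiplication):

3^1 = 3
3^2 = (3^1)^2 = 3^2 = 9
3^4 = (3^2)^2 = 9^2 = 81
3^5 = 3 * 3^4 = 3 * 81 = 243
3^10 = (3^5)^2 = 243^2 = 59049
3^11 = 3 * 3^10 = 3 * 59049 = 177147
3^22 = (3^11)^2 = 177147^2 = 31381059609
3^23 = 3 * 3^22 = 3 * 31381059609 = 94143178827

Result: 94143178827
Multiplications needed: 7 (7 lines after 3^1)

3^23 = 94143178827. Using exponentiation by squaring, this requires 7 multiplications. The key idea: if the exponent is even, square the half-power; if odd, multiply by the base once.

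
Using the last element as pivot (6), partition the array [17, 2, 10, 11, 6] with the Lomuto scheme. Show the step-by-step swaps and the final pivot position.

Lomuto partition with pivot = 6:

Initial array: [17, 2, 10, 11, 6]

arr[0]=17 > 6: no swap
arr[1]=2 <= 6: swap with position 0, array becomes [2, 17, 10, 11, 6]
arr[2]=10 > 6: no swap
arr[3]=11 > 6: no swap

Place pivot at position 1: [2, 6, 10, 11, 17]
Pivot position: 1

After partitioning with pivot 6, the array becomes [2, 6, 10, 11, 17]. The pivot is placed at index 1. All elements to the left of the pivot are <= 6, and all elements to the right are > 6.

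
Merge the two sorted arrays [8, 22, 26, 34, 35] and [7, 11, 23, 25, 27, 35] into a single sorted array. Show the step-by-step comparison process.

Merging process:

Compare 8 vs 7: take 7 from right. Merged: [7]
Compare 8 vs 11: take 8 from left. Merged: [7, 8]
Compare 22 vs 11: take 11 from right. Merged: [7, 8, 11]
Compare 22 vs 23: take 22 from left. Merged: [7, 8, 11, 22]
Compare 26 vs 23: take 23 from right. Merged: [7, 8, 11, 22, 23]
Compare 26 vs 25: take 25 from right. Merged: [7, 8, 11, 22, 23, 25]
Compare 26 vs 27: take 26 from left. Merged: [7, 8, 11, 22, 23, 25, 26]
Compare 34 vs 27: take 27 from right. Merged: [7, 8, 11, 22, 23, 25, 26, 27]
Compare 34 vs 35: take 34 from left. Merged: [7, 8, 11, 22, 23, 25, 26, 27, 34]
Compare 35 vs 35: take 35 from left. Merged: [7, 8, 11, 22, 23, 25, 26, 27, 34, 35]
Append remaining from right: [35]. Merged: [7, 8, 11, 22, 23, 25, 26, 27, 34, 35, 35]

Final merged array: [7, 8, 11, 22, 23, 25, 26, 27, 34, 35, 35]
Total comparisons: 10

The merged array is [7, 8, 11, 22, 23, 25, 26, 27, 34, 35, 35], requiring 10 comparisons. The merge step runs in O(n) time where n is the total number of elements.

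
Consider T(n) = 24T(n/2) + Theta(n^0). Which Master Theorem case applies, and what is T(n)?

Master Theorem for T(n) = 24T(n/2) + O(n^0):

a = 24, b = 2, c = 0
log_b(a) = log_2(24) = 4.5850

Case 1: c = 0 < log_2(24) = 4.5850
T(n) = O(n^(log_2 24))

For T(n) = 24T(n/2) + O(n^0): log_2(24) = 4.5850. This is Case 1 of the Master Theorem (c < log_b(a), work dominated by leaves), giving O(n^(log_2 24)).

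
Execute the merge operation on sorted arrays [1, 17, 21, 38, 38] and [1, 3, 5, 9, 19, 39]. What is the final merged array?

Merging process:

Compare 1 vs 1: take 1 from left. Merged: [1]
Compare 17 vs 1: take 1 from right. Merged: [1, 1]
Compare 17 vs 3: take 3 from right. Merged: [1, 1, 3]
Compare 17 vs 5: take 5 from right. Merged: [1, 1, 3, 5]
Compare 17 vs 9: take 9 from right. Merged: [1, 1, 3, 5, 9]
Compare 17 vs 19: take 17 from left. Merged: [1, 1, 3, 5, 9, 17]
Compare 21 vs 19: take 19 from right. Merged: [1, 1, 3, 5, 9, 17, 19]
Compare 21 vs 39: take 21 from left. Merged: [1, 1, 3, 5, 9, 17, 19, 21]
Compare 38 vs 39: take 38 from left. Merged: [1, 1, 3, 5, 9, 17, 19, 21, 38]
Compare 38 vs 39: take 38 from left. Merged: [1, 1, 3, 5, 9, 17, 19, 21, 38, 38]
Append remaining from right: [39]. Merged: [1, 1, 3, 5, 9, 17, 19, 21, 38, 38, 39]

Final merged array: [1, 1, 3, 5, 9, 17, 19, 21, 38, 38, 39]
Total comparisons: 10

The merged array is [1, 1, 3, 5, 9, 17, 19, 21, 38, 38, 39], requiring 10 comparisons. The merge step runs in O(n) time where n is the total number of elements.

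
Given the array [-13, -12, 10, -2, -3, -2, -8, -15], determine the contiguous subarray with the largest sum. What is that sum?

Using Kadane's algorithm on [-13, -12, 10, -2, -3, -2, -8, -15]:

Scanning through the array:
Position 1 (value -12): max_ending_here = -12, max_so_far = -12
Position 2 (value 10): max_ending_here = 10, max_so_far = 10
Position 3 (value -2): max_ending_here = 8, max_so_far = 10
Position 4 (value -3): max_ending_here = 5, max_so_far = 10
Position 5 (value -2): max_ending_here = 3, max_so_far = 10
Position 6 (value -8): max_ending_here = -5, max_so_far = 10
Position 7 (value -15): max_ending_here = -15, max_so_far = 10

Maximum subarray: [10]
Maximum sum: 10

The maximum subarray is [10] with sum 10. This subarray runs from index 2 to index 2.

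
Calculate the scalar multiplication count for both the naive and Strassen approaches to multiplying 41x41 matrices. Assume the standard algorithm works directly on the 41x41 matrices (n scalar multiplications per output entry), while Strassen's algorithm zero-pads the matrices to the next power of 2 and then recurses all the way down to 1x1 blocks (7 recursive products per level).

Matrix multiplication for 41x41 matrices:

Strassen's algorithm requires power-of-2 dimensions. Pad 41x41 to 64x64 (next power of 2).

Standard algorithm: 41^3 = 68921 multiplications
Strassen's algorithm: 7^(log2(64)) = 7^6 = 117649 multiplications
Difference: 68921 - 117649 = -48728 (Strassen uses MORE here due to padding overhead — for small or just-over-power-of-2 n, padding can outweigh the per-level savings)

Standard: 68921 multiplications (41^3). Strassen: 117649 multiplications (7^6, after padding to 64x64). Strassen reduces 8 recursive multiplications to 7 at each level.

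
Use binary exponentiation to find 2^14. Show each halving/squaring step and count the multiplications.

Computing 2^14 by squaring (build up from 2^1; each line after the first costs one multiplication):

2^1 = 2
2^2 = (2^1)^2 = 2^2 = 4
2^3 = 2 * 2^2 = 2 * 4 = 8
2^6 = (2^3)^2 = 8^2 = 64
2^7 = 2 * 2^6 = 2 * 64 = 128
2^14 = (2^7)^2 = 128^2 = 16384

Result: 16384
Multiplications needed: 5 (5 lines after 2^1)

2^14 = 16384. Using exponentiation by squaring, this requires 5 multiplications. The key idea: if the exponent is even, square the half-power; if odd, multiply by the base once.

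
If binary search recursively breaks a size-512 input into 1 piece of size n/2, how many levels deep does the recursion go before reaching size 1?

For divide and conquer with division factor 2:

Problem sizes at each level:
Level 0: 512
Level 1: 256
Level 2: 128
Level 3: 64
Level 4: 32
Level 5: 16
Level 6: 8
Level 7: 4
Level 8: 2
Level 9: 1

The root is level 0 and the size-1 base case is level 9 (the tree spans levels 0 through 9, i.e. 10 levels counting the root), so the depth is the number of divisions: log_2(512) = 9

The recursion tree depth is log_2(512) = 9. At each level, the problem size is divided by 2, so it takes 9 divisions to reduce to a base case of size 1. The algorithm makes 1 recursive call at each level.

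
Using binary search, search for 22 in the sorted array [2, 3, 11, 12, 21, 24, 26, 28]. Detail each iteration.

Binary search for 22 in [2, 3, 11, 12, 21, 24, 26, 28]:

lo=0, hi=7, mid=3, arr[mid]=12 -> 12 < 22, search right half
lo=4, hi=7, mid=5, arr[mid]=24 -> 24 > 22, search left half
lo=4, hi=4, mid=4, arr[mid]=21 -> 21 < 22, search right half
lo=5 > hi=4, target 22 not found

Binary search determines that 22 is not in the array after 3 comparisons. The search space was exhausted without finding the target.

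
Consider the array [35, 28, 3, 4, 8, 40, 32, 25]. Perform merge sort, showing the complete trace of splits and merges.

Merge sort trace:

Split: [35, 28, 3, 4, 8, 40, 32, 25] -> [35, 28, 3, 4] and [8, 40, 32, 25]
  Split: [35, 28, 3, 4] -> [35, 28] and [3, 4]
    Split: [35, 28] -> [35] and [28]
    Merge: [35] + [28] -> [28, 35]
    Split: [3, 4] -> [3] and [4]
    Merge: [3] + [4] -> [3, 4]
  Merge: [28, 35] + [3, 4] -> [3, 4, 28, 35]
  Split: [8, 40, 32, 25] -> [8, 40] and [32, 25]
    Split: [8, 40] -> [8] and [40]
    Merge: [8] + [40] -> [8, 40]
    Split: [32, 25] -> [32] and [25]
    Merge: [32] + [25] -> [25, 32]
  Merge: [8, 40] + [25, 32] -> [8, 25, 32, 40]
Merge: [3, 4, 28, 35] + [8, 25, 32, 40] -> [3, 4, 8, 25, 28, 32, 35, 40]

Final sorted array: [3, 4, 8, 25, 28, 32, 35, 40]

The merge sort proceeds by recursively splitting the array and merging sorted halves.
After all merges, the sorted array is [3, 4, 8, 25, 28, 32, 35, 40].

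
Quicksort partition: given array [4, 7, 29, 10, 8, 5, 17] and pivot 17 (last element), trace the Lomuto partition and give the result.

Lomuto partition with pivot = 17:

Initial array: [4, 7, 29, 10, 8, 5, 17]

arr[0]=4 <= 17: swap with position 0, array becomes [4, 7, 29, 10, 8, 5, 17]
arr[1]=7 <= 17: swap with position 1, array becomes [4, 7, 29, 10, 8, 5, 17]
arr[2]=29 > 17: no swap
arr[3]=10 <= 17: swap with position 2, array becomes [4, 7, 10, 29, 8, 5, 17]
arr[4]=8 <= 17: swap with position 3, array becomes [4, 7, 10, 8, 29, 5, 17]
arr[5]=5 <= 17: swap with position 4, array becomes [4, 7, 10, 8, 5, 29, 17]

Place pivot at position 5: [4, 7, 10, 8, 5, 17, 29]
Pivot position: 5

After partitioning with pivot 17, the array becomes [4, 7, 10, 8, 5, 17, 29]. The pivot is placed at index 5. All elements to the left of the pivot are <= 17, and all elements to the right are > 17.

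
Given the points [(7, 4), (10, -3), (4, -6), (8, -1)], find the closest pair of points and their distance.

Computing all pairwise distances among 4 points:

d((7, 4), (10, -3)) = 7.6158
d((7, 4), (4, -6)) = 10.4403
d((7, 4), (8, -1)) = 5.099
d((10, -3), (4, -6)) = 6.7082
d((10, -3), (8, -1)) = 2.8284 <-- minimum
d((4, -6), (8, -1)) = 6.4031

Closest pair: (10, -3) and (8, -1) with distance 2.8284

The closest pair is (10, -3) and (8, -1) with Euclidean distance 2.8284. For 4 points, brute-force pairwise comparison is shown above. For large n, the divide-and-conquer algorithm (sort by x, recurse on halves, check the dividing strip) achieves O(n log n).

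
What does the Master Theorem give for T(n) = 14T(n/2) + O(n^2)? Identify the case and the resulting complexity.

Master Theorem for T(n) = 14T(n/2) + O(n^2):

a = 14, b = 2, c = 2
log_b(a) = log_2(14) = 3.8074

Case 1: c = 2 < log_2(14) = 3.8074
T(n) = O(n^(log_2 14))

For T(n) = 14T(n/2) + O(n^2): log_2(14) = 3.8074. This is Case 1 of the Master Theorem (c < log_b(a), work dominated by leaves), giving O(n^(log_2 14)).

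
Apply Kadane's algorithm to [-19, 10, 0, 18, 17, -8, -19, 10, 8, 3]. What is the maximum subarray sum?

Using Kadane's algorithm on [-19, 10, 0, 18, 17, -8, -19, 10, 8, 3]:

Scanning through the array:
Position 1 (value 10): max_ending_here = 10, max_so_far = 10
Position 2 (value 0): max_ending_here = 10, max_so_far = 10
Position 3 (value 18): max_ending_here = 28, max_so_far = 28
Position 4 (value 17): max_ending_here = 45, max_so_far = 45
Position 5 (value -8): max_ending_here = 37, max_so_far = 45
Position 6 (value -19): max_ending_here = 18, max_so_far = 45
Position 7 (value 10): max_ending_here = 28, max_so_far = 45
Position 8 (value 8): max_ending_here = 36, max_so_far = 45
Position 9 (value 3): max_ending_here = 39, max_so_far = 45

Maximum subarray: [10, 0, 18, 17]
Maximum sum: 45

The maximum subarray is [10, 0, 18, 17] with sum 45. This subarray runs from index 1 to index 4.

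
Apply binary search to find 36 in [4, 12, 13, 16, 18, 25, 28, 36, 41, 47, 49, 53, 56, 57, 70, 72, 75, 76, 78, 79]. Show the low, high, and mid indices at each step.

Binary search for 36 in [4, 12, 13, 16, 18, 25, 28, 36, 41, 47, 49, 53, 56, 57, 70, 72, 75, 76, 78, 79]:

lo=0, hi=19, mid=9, arr[mid]=47 -> 47 > 36, search left half
lo=0, hi=8, mid=4, arr[mid]=18 -> 18 < 36, search right half
lo=5, hi=8, mid=6, arr[mid]=28 -> 28 < 36, search right half
lo=7, hi=8, mid=7, arr[mid]=36 -> Found target at index 7!

Binary search finds 36 at index 7 after 4 comparisons. The search repeatedly halves the search space by comparing with the middle element.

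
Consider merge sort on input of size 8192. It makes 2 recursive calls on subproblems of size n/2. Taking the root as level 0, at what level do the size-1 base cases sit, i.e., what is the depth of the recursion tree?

For divide and conquer with division factor 2:

Problem sizes at each level:
Level 0: 8192
Level 1: 4096
Level 2: 2048
Level 3: 1024
Level 4: 512
Level 5: 256
Level 6: 128
Level 7: 64
Level 8: 32
Level 9: 16
Level 10: 8
Level 11: 4
Level 12: 2
Level 13: 1

The root is level 0 and the size-1 base case is level 13 (the tree spans levels 0 through 13, i.e. 14 levels counting the root), so the depth is the number of divisions: log_2(8192) = 13

The recursion tree depth is log_2(8192) = 13. At each level, the problem size is divided by 2, so it takes 13 divisions to reduce to a base case of size 1. The algorithm makes 2 recursive calls at each level.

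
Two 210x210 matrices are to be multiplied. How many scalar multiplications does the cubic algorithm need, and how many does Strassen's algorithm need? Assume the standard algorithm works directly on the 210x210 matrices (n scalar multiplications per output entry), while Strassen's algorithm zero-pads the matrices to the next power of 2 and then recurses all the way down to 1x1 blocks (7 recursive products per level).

Matrix multiplication for 210x210 matrices:

Strassen's algorithm requires power-of-2 dimensions. Pad 210x210 to 256x256 (next power of 2).

Standard algorithm: 210^3 = 9261000 multiplications
Strassen's algorithm: 7^(log2(256)) = 7^8 = 5764801 multiplications
Savings: 9261000 - 5764801 = 3496199 multiplications

Standard: 9261000 multiplications (210^3). Strassen: 5764801 multiplications (7^8, after padding to 256x256). Strassen reduces 8 recursive multiplications to 7 at each level.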